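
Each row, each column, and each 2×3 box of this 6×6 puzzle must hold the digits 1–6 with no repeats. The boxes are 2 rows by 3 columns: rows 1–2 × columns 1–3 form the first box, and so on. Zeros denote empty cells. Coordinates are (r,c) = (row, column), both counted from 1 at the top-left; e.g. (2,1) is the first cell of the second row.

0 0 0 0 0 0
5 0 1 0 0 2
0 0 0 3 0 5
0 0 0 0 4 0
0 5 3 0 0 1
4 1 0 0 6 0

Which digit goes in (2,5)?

3

(2,5) = 3: row 2 has {1,2,5}; col 5 has {4,6}; box has {2} → only 3 remains.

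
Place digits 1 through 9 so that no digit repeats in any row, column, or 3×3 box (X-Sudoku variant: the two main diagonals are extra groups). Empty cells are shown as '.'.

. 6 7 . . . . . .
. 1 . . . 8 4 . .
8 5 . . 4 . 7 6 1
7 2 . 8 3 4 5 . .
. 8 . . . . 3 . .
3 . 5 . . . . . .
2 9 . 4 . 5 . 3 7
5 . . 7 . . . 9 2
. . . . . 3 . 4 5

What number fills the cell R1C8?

R1C1 = 4: row 1 has {6,7}; col 1 has {2,3,5,7,8}; box has {1,5,6,7,8}; main diagonal has {1,5,8,9} → only 4 remains.
R2C1 = 9: row 2 has {1,4,8}; col 1 has {2,3,4,5,7,8}; box has {1,4,5,6,7,8} → only 9 remains.
R2C9 = 3: row 2 has {1,4,8,9}; col 9 has {1,2,5,7}; box has {1,4,6,7} → only 3 remains.
R4C8 = 1: row 4 has {2,3,4,5,7,8}; col 8 has {3,4,6,9}; box has {3,5} → only 1 remains.
R6C2 = 4: row 6 has {3,5}; col 2 has {1,2,5,6,8,9}; box has {2,3,5,7,8} → only 4 remains.
R7C7 = 6: row 7 has {2,3,4,5,7,9}; col 7 has {3,4,5,7}; box has {2,3,4,5,7,9}; main diagonal has {1,4,5,8,9} → only 6 remains.
R8C2 = 3: row 8 has {2,5,7,9}; col 2 has {1,2,4,5,6,8,9}; box has {2,5,9}; anti-diagonal has {4,7} → only 3 remains.
R9C2 = 7: row 9 has {3,4,5}; col 2 has {1,2,3,4,5,6,8,9}; box has {2,3,5,9} → only 7 remains.
R2C3 = 2: row 2 has {1,3,4,8,9}; col 3 has {5,7}; box has {1,4,5,6,7,8,9} → only 2 remains.
R2C8 = 5: row 2 has {1,2,3,4,8,9}; col 8 has {1,3,4,6,9}; box has {1,3,4,6,7}; anti-diagonal has {3,4,7} → only 5 remains.
R3C3 = 3: row 3 has {1,4,5,6,7,8}; col 3 has {2,5,7}; box has {1,2,4,5,6,7,8,9}; main diagonal has {1,4,5,6,8,9} → only 3 remains.
R5C5 = 2: row 5 has {3,8}; col 5 has {3,4}; box has {3,4,8}; main diagonal has {1,3,4,5,6,8,9}; anti-diagonal has {3,4,5,7} → only 2 remains.
R5C8 = 7: row 5 has {2,3,8}; col 8 has {1,3,4,5,6,9}; box has {1,3,5} → only 7 remains.
R6C6 = 7: row 6 has {3,4,5}; col 6 has {3,4,5,8}; box has {2,3,4,8}; main diagonal has {1,2,3,4,5,6,8,9} → only 7 remains.
R2C4 = 6: row 2 has {1,2,3,4,5,8,9}; col 4 has {4,7,8}; box has {4,8} → only 6 remains.
R2C5 = 7: row 2 has {1,2,3,4,5,6,8,9}; col 5 has {2,3,4}; box has {4,6,8} → only 7 remains.
R1C4 = 3: in row 1, 3 can only go here (every other open cell in that row sees a 3).
R1C5 = 5: in row 1, 5 can only go here (every other open cell in that row sees a 5).
R1C6 = 1: in row 1, 1 can only go here (every other open cell in that row sees a 1).
R8C6 = 6: row 8 has {2,3,5,7,9}; col 6 has {1,3,4,5,7,8}; box has {3,4,5,7} → only 6 remains.
R5C6 = 9: row 5 has {2,3,7,8}; col 6 has {1,3,4,5,6,7,8}; box has {2,3,4,7,8} → only 9 remains.
R6C4 = 1: row 6 has {3,4,5,7}; col 4 has {3,4,6,7,8}; box has {2,3,4,7,8,9}; anti-diagonal has {2,3,4,5,7} → only 1 remains.
R6C5 = 6: row 6 has {1,3,4,5,7}; col 5 has {2,3,4,5,7}; box has {1,2,3,4,7,8,9} → only 6 remains.
R7C3 = 8: row 7 has {2,3,4,5,6,7,9}; col 3 has {2,3,5,7}; box has {2,3,5,7,9}; anti-diagonal has {1,2,3,4,5,7} → only 8 remains.
R7C5 = 1: row 7 has {2,3,4,5,6,7,8,9}; col 5 has {2,3,4,5,6,7}; box has {3,4,5,6,7} → only 1 remains.
R8C5 = 8: row 8 has {2,3,5,6,7,9}; col 5 has {1,2,3,4,5,6,7}; box has {1,3,4,5,6,7} → only 8 remains.
R8C7 = 1: row 8 has {2,3,5,6,7,8,9}; col 7 has {3,4,5,6,7}; box has {2,3,4,5,6,7,9} → only 1 remains.
R9C1 = 6: row 9 has {3,4,5,7}; col 1 has {2,3,4,5,7,8,9}; box has {2,3,5,7,8,9}; anti-diagonal has {1,2,3,4,5,7,8} → only 6 remains.
R9C3 = 1: row 9 has {3,4,5,6,7}; col 3 has {2,3,5,7,8}; box has {2,3,5,6,7,8,9} → only 1 remains.
R9C5 = 9: row 9 has {1,3,4,5,6,7}; col 5 has {1,2,3,4,5,6,7,8}; box has {1,3,4,5,6,7,8} → only 9 remains.
R9C7 = 8: row 9 has {1,3,4,5,6,7,9}; col 7 has {1,3,4,5,6,7}; box has {1,2,3,4,5,6,7,9} → only 8 remains.
R1C9 = 9: row 1 has {1,3,4,5,6,7}; col 9 has {1,2,3,5,7}; box has {1,3,4,5,6,7}; anti-diagonal has {1,2,3,4,5,6,7,8} → only 9 remains.
R3C6 = 2: row 3 has {1,3,4,5,6,7,8}; col 6 has {1,3,4,5,6,7,8,9}; box has {1,3,4,5,6,7,8} → only 2 remains.
R4C9 = 6: row 4 has {1,2,3,4,5,7,8}; col 9 has {1,2,3,5,7,9}; box has {1,3,5,7} → only 6 remains.
R5C1 = 1: row 5 has {2,3,7,8,9}; col 1 has {2,3,4,5,6,7,8,9}; box has {2,3,4,5,7,8} → only 1 remains.
R5C3 = 6: row 5 has {1,2,3,7,8,9}; col 3 has {1,2,3,5,7,8}; box has {1,2,3,4,5,7,8} → only 6 remains.
R5C4 = 5: row 5 has {1,2,3,6,7,8,9}; col 4 has {1,3,4,6,7,8}; box has {1,2,3,4,6,7,8,9} → only 5 remains.
R5C9 = 4: row 5 has {1,2,3,5,6,7,8,9}; col 9 has {1,2,3,5,6,7,9}; box has {1,3,5,6,7} → only 4 remains.
R6C9 = 8: row 6 has {1,3,4,5,6,7}; col 9 has {1,2,3,4,5,6,7,9}; box has {1,3,4,5,6,7} → only 8 remains.
R8C3 = 4: row 8 has {1,2,3,5,6,7,8,9}; col 3 has {1,2,3,5,6,7,8}; box has {1,2,3,5,6,7,8,9} → only 4 remains.
R9C4 = 2: row 9 has {1,3,4,5,6,7,8,9}; col 4 has {1,3,4,5,6,7,8}; box has {1,3,4,5,6,7,8,9} → only 2 remains.
R1C7 = 2: row 1 has {1,3,4,5,6,7,9}; col 7 has {1,3,4,5,6,7,8}; box has {1,3,4,5,6,7,9} → only 2 remains.
R1C8 = 8: row 1 has {1,2,3,4,5,6,7,9}; col 8 has {1,3,4,5,6,7,9}; box has {1,2,3,4,5,6,7,9} → only 8 remains.

8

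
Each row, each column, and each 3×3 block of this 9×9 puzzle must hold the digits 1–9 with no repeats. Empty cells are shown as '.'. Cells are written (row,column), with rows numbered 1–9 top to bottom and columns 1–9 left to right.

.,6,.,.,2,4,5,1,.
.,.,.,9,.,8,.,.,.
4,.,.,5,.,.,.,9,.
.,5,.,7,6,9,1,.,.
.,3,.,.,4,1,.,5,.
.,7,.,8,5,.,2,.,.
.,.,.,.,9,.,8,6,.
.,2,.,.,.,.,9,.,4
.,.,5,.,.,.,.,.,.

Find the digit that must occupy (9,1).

(1,4) = 3 (sole candidate).
(2,2) = 1 (sole candidate).
(2,5) = 7 (sole candidate).
(3,2) = 8 (sole candidate).
(3,5) = 1 (sole candidate).
(3,6) = 6 (sole candidate).
(5,4) = 2 (sole candidate).
(6,6) = 3 (sole candidate).
(6,8) = 4 (sole candidate).
(7,2) = 4 (sole candidate).
(7,4) = 1 (sole candidate).
(8,4) = 6 (sole candidate).
(9,2) = 9 (sole candidate).
(9,4) = 4 (sole candidate).
(1,9) = 8 (hidden single in row 1).
(4,9) = 3 (sole candidate).
(4,8) = 8 (sole candidate).
(4,1) = 2 (sole candidate).
(4,3) = 4 (sole candidate).
(2,7) = 4 (hidden single in row 2).
(2,1) = 5 (hidden single in row 2).
(2,9) = 6 (hidden single in row 2).
(6,9) = 9 (sole candidate).
(5,9) = 7 (sole candidate).
(3,9) = 2 (sole candidate).
(5,7) = 6 (sole candidate).
(7,9) = 5 (sole candidate).
(9,9) = 1 (sole candidate).
(2,8) = 3 (sole candidate).
(3,7) = 7 (sole candidate).
(8,8) = 7 (sole candidate).
(9,7) = 3 (sole candidate).
(9,8) = 2 (sole candidate).
(2,3) = 2 (sole candidate).
(3,3) = 3 (sole candidate).
(7,3) = 7 (sole candidate).
(7,6) = 2 (sole candidate).
(8,6) = 5 (sole candidate).
(9,5) = 8 (sole candidate).
(9,6) = 7 (sole candidate).
(1,3) = 9 (sole candidate).
(5,3) = 8 (sole candidate).
(7,1) = 3 (sole candidate).
(8,3) = 1 (sole candidate).
(8,5) = 3 (sole candidate).
(9,1) = 6: row 9 has {1,2,3,4,5,7,8,9}; col 1 has {2,3,4,5}; box has {1,2,3,4,5,7,9} → only 6 remains.

6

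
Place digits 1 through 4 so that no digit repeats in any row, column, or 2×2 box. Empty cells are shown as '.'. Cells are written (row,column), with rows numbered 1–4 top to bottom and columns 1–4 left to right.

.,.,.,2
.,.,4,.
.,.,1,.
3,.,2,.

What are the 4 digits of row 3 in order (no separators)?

(1,3) = 3 (sole candidate).
(2,4) = 1 (sole candidate).
(4,4) = 4 (sole candidate).
(2,1) = 2 (sole candidate).
(2,2) = 3 (sole candidate).
(3,1) = 4: row 3 has {1}; col 1 has {2,3}; box has {3} → only 4 remains.
(3,2) = 2: row 3 has {1,4}; col 2 has {3}; box has {3,4} → only 2 remains.
(3,4) = 3: row 3 has {1,2,4}; col 4 has {1,2,4}; box has {1,2,4} → only 3 remains.

4213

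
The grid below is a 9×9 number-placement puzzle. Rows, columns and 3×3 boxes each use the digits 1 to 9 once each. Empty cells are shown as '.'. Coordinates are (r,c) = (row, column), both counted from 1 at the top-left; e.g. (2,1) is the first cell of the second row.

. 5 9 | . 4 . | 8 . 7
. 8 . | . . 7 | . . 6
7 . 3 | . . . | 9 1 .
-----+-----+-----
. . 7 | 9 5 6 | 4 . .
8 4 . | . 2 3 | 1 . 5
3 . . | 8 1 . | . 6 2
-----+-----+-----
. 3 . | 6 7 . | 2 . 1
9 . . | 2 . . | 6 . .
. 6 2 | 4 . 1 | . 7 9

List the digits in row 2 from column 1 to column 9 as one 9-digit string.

184397526

(1,6) = 2 (sole candidate).
(1,8) = 3 (sole candidate).
(2,7) = 5: row 2 has {6,7,8}; col 7 has {1,2,4,6,8,9}; box has {1,3,6,7,8,9} → only 5 remains.
(3,2) = 2 (sole candidate).
(3,4) = 5 (sole candidate).
(3,6) = 8 (sole candidate).
(3,9) = 4 (sole candidate).
(4,2) = 1 (sole candidate).
(4,8) = 8 (sole candidate).
(4,9) = 3 (sole candidate).
(5,3) = 6 (sole candidate).
(5,4) = 7 (sole candidate).
(5,8) = 9 (sole candidate).
(6,2) = 9 (sole candidate).
(6,3) = 5 (sole candidate).
(6,6) = 4 (sole candidate).
(6,7) = 7 (sole candidate).
(8,2) = 7 (sole candidate).
(8,6) = 5 (sole candidate).
(8,8) = 4 (sole candidate).
(8,9) = 8 (sole candidate).
(9,1) = 5 (sole candidate).
(9,7) = 3 (sole candidate).
(1,4) = 1 (sole candidate).
(2,4) = 3: row 2 has {5,6,7,8}; col 4 has {1,2,4,5,6,7,8,9}; box has {1,2,4,5,7,8} → only 3 remains.
(2,5) = 9: row 2 has {3,5,6,7,8}; col 5 has {1,2,4,5,7}; box has {1,2,3,4,5,7,8} → only 9 remains.
(2,8) = 2: row 2 has {3,5,6,7,8,9}; col 8 has {1,3,4,6,7,8,9}; box has {1,3,4,5,6,7,8,9} → only 2 remains.
(3,5) = 6 (sole candidate).
(4,1) = 2 (sole candidate).
(7,1) = 4 (sole candidate).
(7,3) = 8 (sole candidate).
(7,6) = 9 (sole candidate).
(7,8) = 5 (sole candidate).
(8,3) = 1 (sole candidate).
(8,5) = 3 (sole candidate).
(9,5) = 8 (sole candidate).
(1,1) = 6 (sole candidate).
(2,1) = 1: row 2 has {2,3,5,6,7,8,9}; col 1 has {2,3,4,5,6,7,8,9}; box has {2,3,5,6,7,8,9} → only 1 remains.
(2,3) = 4: row 2 has {1,2,3,5,6,7,8,9}; col 3 has {1,2,3,5,6,7,8,9}; box has {1,2,3,5,6,7,8,9} → only 4 remains.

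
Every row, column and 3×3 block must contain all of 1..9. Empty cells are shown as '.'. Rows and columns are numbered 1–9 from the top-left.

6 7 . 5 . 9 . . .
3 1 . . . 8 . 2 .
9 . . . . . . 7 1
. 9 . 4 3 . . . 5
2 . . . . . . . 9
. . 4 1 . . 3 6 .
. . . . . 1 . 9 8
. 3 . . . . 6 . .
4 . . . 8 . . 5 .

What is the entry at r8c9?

7

r2c3 = 5: row 2 has {1,2,3,8}; col 3 has {4}; box has {1,3,6,7,9} → only 5 remains.
r1c5 = 1: in row 1, 1 can only go here (every other open cell in that row sees a 1).
r1c3 = 2: in row 1, 2 can only go here (every other open cell in that row sees a 2).
r3c3 = 8: row 3 has {1,7,9}; col 3 has {2,4,5}; box has {1,2,3,5,6,7,9} → only 8 remains.
r3c2 = 4: row 3 has {1,7,8,9}; col 2 has {1,3,7,9}; box has {1,2,3,5,6,7,8,9} → only 4 remains.
r3c7 = 5: row 3 has {1,4,7,8,9}; col 7 has {3,6}; box has {1,2,7} → only 5 remains.
r2c7 = 9: in row 2, 9 can only go here (every other open cell in that row sees a 9).
r5c3 = 3: in row 5, 3 can only go here (every other open cell in that row sees a 3).
r6c5 = 9: in row 6, 9 can only go here (every other open cell in that row sees a 9).
r7c4 = 3: in row 7, 3 can only go here (every other open cell in that row sees a 3).
r3c6 = 3: in row 3, 3 can only go here (every other open cell in that row sees a 3).
r8c1 = 8: in row 8, 8 can only go here (every other open cell in that row sees an 8).
r6c2 = 8: in row 6, 8 can only go here (every other open cell in that row sees an 8).
r9c9 = 3: in row 9, 3 can only go here (every other open cell in that row sees a 3).
r1c9 = 4: row 1 has {1,2,5,6,7,9}; col 9 has {1,3,5,8,9}; box has {1,2,5,7,9} → only 4 remains.
r2c9 = 6: row 2 has {1,2,3,5,8,9}; col 9 has {1,3,4,5,8,9}; box has {1,2,4,5,7,9} → only 6 remains.
r1c7 = 8: row 1 has {1,2,4,5,6,7,9}; col 7 has {3,5,6,9}; box has {1,2,4,5,6,7,9} → only 8 remains.
r1c8 = 3: row 1 has {1,2,4,5,6,7,8,9}; col 8 has {2,5,6,7,9}; box has {1,2,4,5,6,7,8,9} → only 3 remains.
r2c4 = 7: row 2 has {1,2,3,5,6,8,9}; col 4 has {1,3,4,5}; box has {1,3,5,8,9} → only 7 remains.
r2c5 = 4: row 2 has {1,2,3,5,6,7,8,9}; col 5 has {1,3,8,9}; box has {1,3,5,7,8,9} → only 4 remains.
r4c8 = 8: in row 4, 8 can only go here (every other open cell in that row sees an 8).
r5c4 = 8: in row 5, 8 can only go here (every other open cell in that row sees an 8).
r7c7 = 4: in row 7, 4 can only go here (every other open cell in that row sees a 4).
r8c8 = 1: row 8 has {3,6,8}; col 8 has {2,3,5,6,7,8,9}; box has {3,4,5,6,8,9} → only 1 remains.
r5c8 = 4: row 5 has {2,3,8,9}; col 8 has {1,2,3,5,6,7,8,9}; box has {3,5,6,8,9} → only 4 remains.
r5c7 = 1: in row 5, 1 can only go here (every other open cell in that row sees a 1).
r8c6 = 4: in row 8, 4 can only go here (every other open cell in that row sees a 4).
r8c5 = 5: in row 8, 5 can only go here (every other open cell in that row sees a 5).
r9c3 = 1: in row 9, 1 can only go here (every other open cell in that row sees a 1).
r4c1 = 1: in row 4, 1 can only go here (every other open cell in that row sees a 1).
r9c4 = 9: in row 9, 9 can only go here (every other open cell in that row sees a 9).
r8c4 = 2: row 8 has {1,3,4,5,6,8}; col 4 has {1,3,4,5,7,8,9}; box has {1,3,4,5,8,9} → only 2 remains.
r8c9 = 7: row 8 has {1,2,3,4,5,6,8}; col 9 has {1,3,4,5,6,8,9}; box has {1,3,4,5,6,8,9} → only 7 remains.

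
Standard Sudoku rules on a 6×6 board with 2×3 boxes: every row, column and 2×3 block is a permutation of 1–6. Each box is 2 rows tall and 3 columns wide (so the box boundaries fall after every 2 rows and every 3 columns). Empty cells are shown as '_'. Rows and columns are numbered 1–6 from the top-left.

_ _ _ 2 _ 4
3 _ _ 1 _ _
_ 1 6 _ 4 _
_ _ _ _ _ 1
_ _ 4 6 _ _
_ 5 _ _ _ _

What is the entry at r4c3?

3

r1c2 = 6 (sole candidate).
r1c5 = 3 (hidden single in row 1).
r2c2 = 4 (hidden single in row 2).
r2c3 = 2 (hidden single in row 2).
r4c1 = 4 (hidden single in row 4).
r4c5 = 6 (hidden single in row 4).
r2c5 = 5 (sole candidate).
r2c6 = 6 (sole candidate).
r4c2 = 2 (hidden single in row 4).
r3c1 = 5 (sole candidate).
r3c4 = 3 (sole candidate).
r3c6 = 2 (sole candidate).
r4c3 = 3: row 4 has {1,2,4,6}; col 3 has {2,4,6}; box has {1,2,4,5,6} → only 3 remains.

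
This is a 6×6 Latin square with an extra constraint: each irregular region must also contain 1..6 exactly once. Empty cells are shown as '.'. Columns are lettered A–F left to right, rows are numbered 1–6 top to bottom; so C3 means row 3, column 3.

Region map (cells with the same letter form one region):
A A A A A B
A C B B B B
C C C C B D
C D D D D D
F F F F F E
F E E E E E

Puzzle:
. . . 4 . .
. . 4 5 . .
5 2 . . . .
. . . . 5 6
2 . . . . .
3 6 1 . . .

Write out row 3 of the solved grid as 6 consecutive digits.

D6 = 2 (sole candidate).
E6 = 4 (sole candidate).
F6 = 5 (sole candidate).
F5 = 3 (sole candidate).
F3 = 4: in row 3, 4 can only go here (every other open cell in that row sees a 4).
C4 = 2 (hidden single in row 4).
A4 = 4 (hidden single in row 4).
B5 = 4 (hidden single in row 5).
C5 = 5 (hidden single in row 5).
B1 = 5 (hidden single in row 1).
E1 = 2 (hidden single in region A).
F1 = 1 (sole candidate).
F2 = 2 (sole candidate).
A1 = 6 (sole candidate).
C1 = 3 (sole candidate).
A2 = 1 (sole candidate).
B2 = 3 (sole candidate).
E2 = 6 (sole candidate).
C3 = 6: row 3 has {2,4,5}; col 3 has {1,2,3,4,5}; region has {2,3,4,5} → only 6 remains.
D3 = 1: row 3 has {2,4,5,6}; col 4 has {2,4,5}; region has {2,3,4,5,6} → only 1 remains.
E3 = 3: row 3 has {1,2,4,5,6}; col 5 has {2,4,5,6}; region has {1,2,4,5,6} → only 3 remains.

526134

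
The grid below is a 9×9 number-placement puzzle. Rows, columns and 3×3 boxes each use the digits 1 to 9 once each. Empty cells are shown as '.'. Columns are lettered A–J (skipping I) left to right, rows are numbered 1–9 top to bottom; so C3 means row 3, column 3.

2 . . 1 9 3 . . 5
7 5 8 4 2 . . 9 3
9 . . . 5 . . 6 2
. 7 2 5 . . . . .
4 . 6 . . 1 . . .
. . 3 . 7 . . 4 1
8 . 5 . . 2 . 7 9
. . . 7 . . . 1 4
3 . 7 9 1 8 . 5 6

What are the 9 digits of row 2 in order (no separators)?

C1 = 4 (sole candidate).
H1 = 8 (sole candidate).
F2 = 6: row 2 has {2,3,4,5,7,8,9}; col 6 has {1,2,3,8}; box has {1,2,3,4,5,9} → only 6 remains.
G2 = 1: row 2 has {2,3,4,5,6,7,8,9}; col 7 has {}; box has {2,3,5,6,8,9} → only 1 remains.

758426193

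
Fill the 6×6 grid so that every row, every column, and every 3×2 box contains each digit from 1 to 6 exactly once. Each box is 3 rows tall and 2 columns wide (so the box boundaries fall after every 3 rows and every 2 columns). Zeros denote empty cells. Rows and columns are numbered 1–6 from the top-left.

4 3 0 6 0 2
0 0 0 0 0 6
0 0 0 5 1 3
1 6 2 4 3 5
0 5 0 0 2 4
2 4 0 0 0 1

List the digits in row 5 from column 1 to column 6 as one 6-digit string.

356124

r1c3 = 1 (sole candidate).
r1c5 = 5 (sole candidate).
r2c1 = 5 (sole candidate).
r2c5 = 4 (sole candidate).
r3c1 = 6 (sole candidate).
r3c2 = 2 (sole candidate).
r3c3 = 4 (sole candidate).
r5c1 = 3: row 5 has {2,4,5}; col 1 has {1,2,4,5,6}; box has {1,2,4,5,6} → only 3 remains.
r5c3 = 6: row 5 has {2,3,4,5}; col 3 has {1,2,4}; box has {2,4} → only 6 remains.
r5c4 = 1: row 5 has {2,3,4,5,6}; col 4 has {4,5,6}; box has {2,4,6} → only 1 remains.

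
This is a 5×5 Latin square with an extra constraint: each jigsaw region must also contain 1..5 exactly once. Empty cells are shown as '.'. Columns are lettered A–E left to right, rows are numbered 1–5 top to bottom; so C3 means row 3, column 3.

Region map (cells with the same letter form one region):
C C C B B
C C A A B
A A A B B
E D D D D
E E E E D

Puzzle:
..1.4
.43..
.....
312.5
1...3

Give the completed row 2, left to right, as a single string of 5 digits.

54312

D4 = 4 (sole candidate).
D3 = 3 (hidden single in row 3).
B1 = 3 (hidden single in row 1).
E3 = 1 (hidden single in row 3).
E2 = 2: row 2 has {3,4}; col 5 has {1,3,4,5}; region has {1,3,4} → only 2 remains.
D1 = 5 (sole candidate).
A2 = 5: row 2 has {2,3,4}; col 1 has {1,3}; region has {1,3,4} → only 5 remains.
D2 = 1: row 2 has {2,3,4,5}; col 4 has {3,4,5}; region has {3} → only 1 remains.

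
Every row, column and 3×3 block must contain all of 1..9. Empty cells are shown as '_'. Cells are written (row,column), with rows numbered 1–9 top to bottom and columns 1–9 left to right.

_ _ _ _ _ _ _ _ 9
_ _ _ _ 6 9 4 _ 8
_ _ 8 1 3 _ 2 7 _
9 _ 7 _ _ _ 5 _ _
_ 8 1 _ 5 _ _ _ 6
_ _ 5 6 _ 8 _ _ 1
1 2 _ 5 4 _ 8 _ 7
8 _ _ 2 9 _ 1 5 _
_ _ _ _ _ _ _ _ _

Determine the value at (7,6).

(2,4) = 7: row 2 has {4,6,8,9}; col 4 has {1,2,5,6}; box has {1,3,6,9} → only 7 remains.
(3,9) = 5: row 3 has {1,2,3,7,8}; col 9 has {1,6,7,8,9}; box has {2,4,7,8,9} → only 5 remains.
(3,6) = 4: row 3 has {1,2,3,5,7,8}; col 6 has {8,9}; box has {1,3,6,7,9} → only 4 remains.
(1,4) = 8: row 1 has {9}; col 4 has {1,2,5,6,7}; box has {1,3,4,6,7,9} → only 8 remains.
(1,5) = 2: row 1 has {8,9}; col 5 has {3,4,5,6,9}; box has {1,3,4,6,7,8,9} → only 2 remains.
(1,6) = 5: row 1 has {2,8,9}; col 6 has {4,8,9}; box has {1,2,3,4,6,7,8,9} → only 5 remains.
(3,1) = 6: row 3 has {1,2,3,4,5,7,8}; col 1 has {1,8,9}; box has {8} → only 6 remains.
(3,2) = 9: row 3 has {1,2,3,4,5,6,7,8}; col 2 has {2,8}; box has {6,8} → only 9 remains.
(4,5) = 1: row 4 has {5,7,9}; col 5 has {2,3,4,5,6,9}; box has {5,6,8} → only 1 remains.
(6,5) = 7: row 6 has {1,5,6,8}; col 5 has {1,2,3,4,5,6,9}; box has {1,5,6,8} → only 7 remains.
(9,4) = 3: row 9 has {}; col 4 has {1,2,5,6,7,8}; box has {2,4,5,9} → only 3 remains.
(9,5) = 8: row 9 has {3}; col 5 has {1,2,3,4,5,6,7,9}; box has {2,3,4,5,9} → only 8 remains.
(4,4) = 4: row 4 has {1,5,7,9}; col 4 has {1,2,3,5,6,7,8}; box has {1,5,6,7,8} → only 4 remains.
(5,4) = 9: row 5 has {1,5,6,8}; col 4 has {1,2,3,4,5,6,7,8}; box has {1,4,5,6,7,8} → only 9 remains.
(7,6) = 6: row 7 has {1,2,4,5,7,8}; col 6 has {4,5,8,9}; box has {2,3,4,5,8,9} → only 6 remains.

6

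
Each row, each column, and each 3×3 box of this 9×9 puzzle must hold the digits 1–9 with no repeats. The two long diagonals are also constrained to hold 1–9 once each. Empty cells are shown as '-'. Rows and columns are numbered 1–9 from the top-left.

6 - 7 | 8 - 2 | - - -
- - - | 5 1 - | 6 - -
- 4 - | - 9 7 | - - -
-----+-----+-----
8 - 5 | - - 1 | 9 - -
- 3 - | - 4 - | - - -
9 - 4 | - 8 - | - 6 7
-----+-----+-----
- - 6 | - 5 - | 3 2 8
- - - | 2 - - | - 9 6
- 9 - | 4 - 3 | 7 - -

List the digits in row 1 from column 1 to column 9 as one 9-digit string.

617832549

r1c5 = 3: row 1 has {2,6,7,8}; col 5 has {1,4,5,8,9}; box has {1,2,5,7,8,9} → only 3 remains.
r2c6 = 4: row 2 has {1,5,6}; col 6 has {1,2,3,7}; box has {1,2,3,5,7,8,9} → only 4 remains.
r3c4 = 6: row 3 has {4,7,9}; col 4 has {2,4,5,8}; box has {1,2,3,4,5,7,8,9} → only 6 remains.
r4c4 = 7: row 4 has {1,5,8,9}; col 4 has {2,4,5,6,8}; box has {1,4,8}; main diagonal has {3,4,6,9} → only 7 remains.
r5c4 = 9: row 5 has {3,4}; col 4 has {2,4,5,6,7,8}; box has {1,4,7,8} → only 9 remains.
r6c4 = 3: row 6 has {4,6,7,8,9}; col 4 has {2,4,5,6,7,8,9}; box has {1,4,7,8,9}; anti-diagonal has {1,4,6} → only 3 remains.
r6c6 = 5: row 6 has {3,4,6,7,8,9}; col 6 has {1,2,3,4,7}; box has {1,3,4,7,8,9}; main diagonal has {3,4,6,7,9} → only 5 remains.
r7c4 = 1: row 7 has {2,3,5,6,8}; col 4 has {2,3,4,5,6,7,8,9}; box has {2,3,4,5} → only 1 remains.
r7c6 = 9: row 7 has {1,2,3,5,6,8}; col 6 has {1,2,3,4,5,7}; box has {1,2,3,4,5} → only 9 remains.
r8c5 = 7: row 8 has {2,6,9}; col 5 has {1,3,4,5,8,9}; box has {1,2,3,4,5,9} → only 7 remains.
r8c6 = 8: row 8 has {2,6,7,9}; col 6 has {1,2,3,4,5,7,9}; box has {1,2,3,4,5,7,9} → only 8 remains.
r9c5 = 6: row 9 has {3,4,7,9}; col 5 has {1,3,4,5,7,8,9}; box has {1,2,3,4,5,7,8,9} → only 6 remains.
r9c9 = 1: row 9 has {3,4,6,7,9}; col 9 has {6,7,8}; box has {2,3,6,7,8,9}; main diagonal has {3,4,5,6,7,9} → only 1 remains.
r4c5 = 2: row 4 has {1,5,7,8,9}; col 5 has {1,3,4,5,6,7,8,9}; box has {1,3,4,5,7,8,9} → only 2 remains.
r5c6 = 6: row 5 has {3,4,9}; col 6 has {1,2,3,4,5,7,8,9}; box has {1,2,3,4,5,7,8,9} → only 6 remains.
r7c2 = 7: row 7 has {1,2,3,5,6,8,9}; col 2 has {3,4,9}; box has {6,9} → only 7 remains.
r8c2 = 5: row 8 has {2,6,7,8,9}; col 2 has {3,4,7,9}; box has {6,7,9}; anti-diagonal has {1,3,4,6} → only 5 remains.
r8c7 = 4: row 8 has {2,5,6,7,8,9}; col 7 has {3,6,7,9}; box has {1,2,3,6,7,8,9} → only 4 remains.
r9c1 = 2: row 9 has {1,3,4,6,7,9}; col 1 has {6,8,9}; box has {5,6,7,9}; anti-diagonal has {1,3,4,5,6} → only 2 remains.
r9c3 = 8: row 9 has {1,2,3,4,6,7,9}; col 3 has {4,5,6,7}; box has {2,5,6,7,9} → only 8 remains.
r9c8 = 5: row 9 has {1,2,3,4,6,7,8,9}; col 8 has {2,6,9}; box has {1,2,3,4,6,7,8,9} → only 5 remains.
r1c2 = 1: row 1 has {2,3,6,7,8}; col 2 has {3,4,5,7,9}; box has {4,6,7} → only 1 remains.
r1c7 = 5: row 1 has {1,2,3,6,7,8}; col 7 has {3,4,6,7,9}; box has {6} → only 5 remains.
r1c8 = 4: row 1 has {1,2,3,5,6,7,8}; col 8 has {2,5,6,9}; box has {5,6} → only 4 remains.
r1c9 = 9: row 1 has {1,2,3,4,5,6,7,8}; col 9 has {1,6,7,8}; box has {4,5,6}; anti-diagonal has {1,2,3,4,5,6} → only 9 remains.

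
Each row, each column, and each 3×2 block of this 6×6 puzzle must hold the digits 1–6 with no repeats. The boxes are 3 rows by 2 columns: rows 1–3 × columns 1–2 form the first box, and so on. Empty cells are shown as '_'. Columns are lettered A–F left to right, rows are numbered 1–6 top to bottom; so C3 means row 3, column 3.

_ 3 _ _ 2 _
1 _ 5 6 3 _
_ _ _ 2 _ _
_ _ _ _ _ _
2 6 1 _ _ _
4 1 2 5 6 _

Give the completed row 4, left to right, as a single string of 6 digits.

C1 = 4: row 1 has {2,3}; col 3 has {1,2,5}; box has {2,5,6} → only 4 remains.
D1 = 1: row 1 has {2,3,4}; col 4 has {2,5,6}; box has {2,4,5,6} → only 1 remains.
F2 = 4: row 2 has {1,3,5,6}; col 6 has {}; box has {2,3} → only 4 remains.
C3 = 3: row 3 has {2}; col 3 has {1,2,4,5}; box has {1,2,4,5,6} → only 3 remains.
B4 = 5: row 4 has {}; col 2 has {1,3,6}; box has {1,2,4,6} → only 5 remains.
C4 = 6: row 4 has {5}; col 3 has {1,2,3,4,5}; box has {1,2,5} → only 6 remains.
F6 = 3: row 6 has {1,2,4,5,6}; col 6 has {4}; box has {6} → only 3 remains.
B2 = 2: row 2 has {1,3,4,5,6}; col 2 has {1,3,5,6}; box has {1,3} → only 2 remains.
B3 = 4: row 3 has {2,3}; col 2 has {1,2,3,5,6}; box has {1,2,3} → only 4 remains.
A4 = 3: row 4 has {5,6}; col 1 has {1,2,4}; box has {1,2,4,5,6} → only 3 remains.
D4 = 4: row 4 has {3,5,6}; col 4 has {1,2,5,6}; box has {1,2,5,6} → only 4 remains.
E4 = 1: row 4 has {3,4,5,6}; col 5 has {2,3,6}; box has {3,6} → only 1 remains.
F4 = 2: row 4 has {1,3,4,5,6}; col 6 has {3,4}; box has {1,3,6} → only 2 remains.

356412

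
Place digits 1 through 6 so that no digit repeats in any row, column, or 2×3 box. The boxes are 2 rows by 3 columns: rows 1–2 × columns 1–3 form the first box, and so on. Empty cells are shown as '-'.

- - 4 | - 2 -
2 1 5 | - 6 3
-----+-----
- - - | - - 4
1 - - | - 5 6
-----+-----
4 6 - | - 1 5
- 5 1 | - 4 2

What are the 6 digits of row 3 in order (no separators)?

526134

row 1, column 2 = 3: row 1 has {2,4}; col 2 has {1,5,6}; box has {1,2,4,5} → only 3 remains.
row 1, column 6 = 1: row 1 has {2,3,4}; col 6 has {2,3,4,5,6}; box has {2,3,6} → only 1 remains.
row 2, column 4 = 4: row 2 has {1,2,3,5,6}; col 4 has {}; box has {1,2,3,6} → only 4 remains.
row 3, column 2 = 2: row 3 has {4}; col 2 has {1,3,5,6}; box has {1} → only 2 remains.
row 3, column 5 = 3: row 3 has {2,4}; col 5 has {1,2,4,5,6}; box has {4,5,6} → only 3 remains.
row 4, column 2 = 4: row 4 has {1,5,6}; col 2 has {1,2,3,5,6}; box has {1,2} → only 4 remains.
row 4, column 3 = 3: row 4 has {1,4,5,6}; col 3 has {1,4,5}; box has {1,2,4} → only 3 remains.
row 4, column 4 = 2: row 4 has {1,3,4,5,6}; col 4 has {4}; box has {3,4,5,6} → only 2 remains.
row 5, column 3 = 2: row 5 has {1,4,5,6}; col 3 has {1,3,4,5}; box has {1,4,5,6} → only 2 remains.
row 5, column 4 = 3: row 5 has {1,2,4,5,6}; col 4 has {2,4}; box has {1,2,4,5} → only 3 remains.
row 6, column 1 = 3: row 6 has {1,2,4,5}; col 1 has {1,2,4}; box has {1,2,4,5,6} → only 3 remains.
row 6, column 4 = 6: row 6 has {1,2,3,4,5}; col 4 has {2,3,4}; box has {1,2,3,4,5} → only 6 remains.
row 1, column 1 = 6: row 1 has {1,2,3,4}; col 1 has {1,2,3,4}; box has {1,2,3,4,5} → only 6 remains.
row 1, column 4 = 5: row 1 has {1,2,3,4,6}; col 4 has {2,3,4,6}; box has {1,2,3,4,6} → only 5 remains.
row 3, column 1 = 5: row 3 has {2,3,4}; col 1 has {1,2,3,4,6}; box has {1,2,3,4} → only 5 remains.
row 3, column 3 = 6: row 3 has {2,3,4,5}; col 3 has {1,2,3,4,5}; box has {1,2,3,4,5} → only 6 remains.
row 3, column 4 = 1: row 3 has {2,3,4,5,6}; col 4 has {2,3,4,5,6}; box has {2,3,4,5,6} → only 1 remains.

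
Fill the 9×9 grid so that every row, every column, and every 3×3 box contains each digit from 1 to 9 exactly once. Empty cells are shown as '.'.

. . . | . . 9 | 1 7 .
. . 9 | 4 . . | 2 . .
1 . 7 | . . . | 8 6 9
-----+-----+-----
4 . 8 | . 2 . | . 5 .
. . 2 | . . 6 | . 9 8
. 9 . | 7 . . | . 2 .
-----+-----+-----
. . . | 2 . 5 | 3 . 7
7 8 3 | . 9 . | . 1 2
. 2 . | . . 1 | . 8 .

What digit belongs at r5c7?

r2c8 = 3 (sole candidate).
r2c9 = 5 (sole candidate).
r4c6 = 3 (sole candidate).
r7c8 = 4 (sole candidate).
r8c4 = 6 (sole candidate).
r8c6 = 4 (sole candidate).
r8c7 = 5 (sole candidate).
r9c4 = 3 (sole candidate).
r9c5 = 7 (sole candidate).
r9c9 = 6 (sole candidate).
r1c9 = 4 (sole candidate).
r2c2 = 6 (sole candidate).
r3c4 = 5 (sole candidate).
r3c5 = 3 (sole candidate).
r3c6 = 2 (sole candidate).
r4c9 = 1 (sole candidate).
r5c4 = 1 (sole candidate).
r6c6 = 8 (sole candidate).
r6c9 = 3 (sole candidate).
r7c2 = 1 (sole candidate).
r7c3 = 6 (sole candidate).
r7c5 = 8 (sole candidate).
r9c7 = 9 (sole candidate).
r1c3 = 5 (sole candidate).
r1c4 = 8 (sole candidate).
r1c5 = 6 (sole candidate).
r2c1 = 8 (sole candidate).
r2c5 = 1 (sole candidate).
r2c6 = 7 (sole candidate).
r3c2 = 4 (sole candidate).
r4c2 = 7 (sole candidate).
r4c4 = 9 (sole candidate).
r4c7 = 6 (sole candidate).
r6c3 = 1 (sole candidate).
r6c7 = 4 (sole candidate).
r7c1 = 9 (sole candidate).
r9c1 = 5 (sole candidate).
r9c3 = 4 (sole candidate).
r1c2 = 3 (sole candidate).
r5c1 = 3 (sole candidate).
r5c2 = 5 (sole candidate).
r5c5 = 4 (sole candidate).
r5c7 = 7: row 5 has {1,2,3,4,5,6,8,9}; col 7 has {1,2,3,4,5,6,8,9}; box has {1,2,3,4,5,6,8,9} → only 7 remains.

7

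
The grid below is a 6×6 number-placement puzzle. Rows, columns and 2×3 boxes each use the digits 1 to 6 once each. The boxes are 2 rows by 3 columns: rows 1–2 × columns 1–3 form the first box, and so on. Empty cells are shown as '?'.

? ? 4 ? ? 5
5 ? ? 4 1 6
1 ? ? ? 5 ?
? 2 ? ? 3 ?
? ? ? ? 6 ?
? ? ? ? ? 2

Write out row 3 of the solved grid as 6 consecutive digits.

R1C5 = 2: row 1 has {4,5}; col 5 has {1,3,5,6}; box has {1,4,5,6} → only 2 remains.
R2C2 = 3: row 2 has {1,4,5,6}; col 2 has {2}; box has {4,5} → only 3 remains.
R2C3 = 2: row 2 has {1,3,4,5,6}; col 3 has {4}; box has {3,4,5} → only 2 remains.
R3C6 = 4: row 3 has {1,5}; col 6 has {2,5,6}; box has {3,5} → only 4 remains.
R4C6 = 1: row 4 has {2,3}; col 6 has {2,4,5,6}; box has {3,4,5} → only 1 remains.
R5C6 = 3: row 5 has {6}; col 6 has {1,2,4,5,6}; box has {2,6} → only 3 remains.
R6C5 = 4: row 6 has {2}; col 5 has {1,2,3,5,6}; box has {2,3,6} → only 4 remains.
R1C1 = 6: row 1 has {2,4,5}; col 1 has {1,5}; box has {2,3,4,5} → only 6 remains.
R1C2 = 1: row 1 has {2,4,5,6}; col 2 has {2,3}; box has {2,3,4,5,6} → only 1 remains.
R1C4 = 3: row 1 has {1,2,4,5,6}; col 4 has {4}; box has {1,2,4,5,6} → only 3 remains.
R3C2 = 6: row 3 has {1,4,5}; col 2 has {1,2,3}; box has {1,2} → only 6 remains.
R3C3 = 3: row 3 has {1,4,5,6}; col 3 has {2,4}; box has {1,2,6} → only 3 remains.
R3C4 = 2: row 3 has {1,3,4,5,6}; col 4 has {3,4}; box has {1,3,4,5} → only 2 remains.

163254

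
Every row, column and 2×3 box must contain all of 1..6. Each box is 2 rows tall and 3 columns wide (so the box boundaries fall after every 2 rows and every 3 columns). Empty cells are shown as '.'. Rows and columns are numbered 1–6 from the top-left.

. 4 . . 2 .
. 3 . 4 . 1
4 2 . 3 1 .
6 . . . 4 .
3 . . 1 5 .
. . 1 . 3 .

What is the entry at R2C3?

R2C5 = 6: row 2 has {1,3,4}; col 5 has {1,2,3,4,5}; box has {1,2,4} → only 6 remains.
R3C3 = 5: row 3 has {1,2,3,4}; col 3 has {1}; box has {2,4,6} → only 5 remains.
R3C6 = 6: row 3 has {1,2,3,4,5}; col 6 has {1}; box has {1,3,4} → only 6 remains.
R4C2 = 1: row 4 has {4,6}; col 2 has {2,3,4}; box has {2,4,5,6} → only 1 remains.
R4C3 = 3: row 4 has {1,4,6}; col 3 has {1,5}; box has {1,2,4,5,6} → only 3 remains.
R5C2 = 6: row 5 has {1,3,5}; col 2 has {1,2,3,4}; box has {1,3} → only 6 remains.
R6C2 = 5: row 6 has {1,3}; col 2 has {1,2,3,4,6}; box has {1,3,6} → only 5 remains.
R1C3 = 6: row 1 has {2,4}; col 3 has {1,3,5}; box has {3,4} → only 6 remains.
R1C4 = 5: row 1 has {2,4,6}; col 4 has {1,3,4}; box has {1,2,4,6} → only 5 remains.
R1C6 = 3: row 1 has {2,4,5,6}; col 6 has {1,6}; box has {1,2,4,5,6} → only 3 remains.
R2C3 = 2: row 2 has {1,3,4,6}; col 3 has {1,3,5,6}; box has {3,4,6} → only 2 remains.

2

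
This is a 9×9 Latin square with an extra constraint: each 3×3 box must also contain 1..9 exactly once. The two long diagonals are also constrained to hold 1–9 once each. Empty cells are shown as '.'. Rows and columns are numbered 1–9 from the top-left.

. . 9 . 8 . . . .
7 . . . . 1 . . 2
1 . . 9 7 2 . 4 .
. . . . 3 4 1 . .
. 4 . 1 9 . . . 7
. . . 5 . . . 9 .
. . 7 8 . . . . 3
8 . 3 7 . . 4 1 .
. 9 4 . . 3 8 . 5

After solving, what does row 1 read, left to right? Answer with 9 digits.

row 1, column 9 = 1: in row 1, 1 can only go here (every other open cell in that row sees a 1).
row 2, column 7 = 9: in row 2, 9 can only go here (every other open cell in that row sees a 9).
row 3, column 2 = 5: in row 3, 5 can only go here (every other open cell in that row sees a 5).
row 2, column 5 = 5: in row 2, 5 can only go here (every other open cell in that row sees a 5).
row 1, column 6 = 6: row 1 has {1,8,9}; col 6 has {1,2,3,4}; box has {1,2,5,7,8,9} → only 6 remains.
row 5, column 6 = 8: row 5 has {1,4,7,9}; col 6 has {1,2,3,4,6}; box has {1,3,4,5,9} → only 8 remains.
row 6, column 6 = 7: row 6 has {5,9}; col 6 has {1,2,3,4,6,8}; box has {1,3,4,5,8,9}; main diagonal has {1,5,9} → only 7 remains.
row 2, column 4 = 4: in row 2, 4 can only go here (every other open cell in that row sees a 4).
row 1, column 4 = 3: row 1 has {1,6,8,9}; col 4 has {1,4,5,7,8,9}; box has {1,2,4,5,6,7,8,9} → only 3 remains.
row 1, column 2 = 2: row 1 has {1,3,6,8,9}; col 2 has {4,5,9}; box has {1,5,7,9} → only 2 remains.
row 8, column 2 = 6: row 8 has {1,3,4,7,8}; col 2 has {2,4,5,9}; box has {3,4,7,8,9}; anti-diagonal has {1,4,5,7,9} → only 6 remains.
row 8, column 5 = 2: row 8 has {1,3,4,6,7,8}; col 5 has {3,5,7,8,9}; box has {3,7,8} → only 2 remains.
row 8, column 9 = 9: row 8 has {1,2,3,4,6,7,8}; col 9 has {1,2,3,5,7}; box has {1,3,4,5,8} → only 9 remains.
row 9, column 1 = 2: row 9 has {3,4,5,8,9}; col 1 has {1,7,8}; box has {3,4,6,7,8,9}; anti-diagonal has {1,4,5,6,7,9} → only 2 remains.
row 9, column 4 = 6: row 9 has {2,3,4,5,8,9}; col 4 has {1,3,4,5,7,8,9}; box has {2,3,7,8} → only 6 remains.
row 9, column 5 = 1: row 9 has {2,3,4,5,6,8,9}; col 5 has {2,3,5,7,8,9}; box has {2,3,6,7,8} → only 1 remains.
row 9, column 8 = 7: row 9 has {1,2,3,4,5,6,8,9}; col 8 has {1,4,9}; box has {1,3,4,5,8,9} → only 7 remains.
row 1, column 1 = 4: row 1 has {1,2,3,6,8,9}; col 1 has {1,2,7,8}; box has {1,2,5,7,9}; main diagonal has {1,5,7,9} → only 4 remains.
row 1, column 8 = 5: row 1 has {1,2,3,4,6,8,9}; col 8 has {1,4,7,9}; box has {1,2,4,9} → only 5 remains.
row 3, column 7 = 3: row 3 has {1,2,4,5,7,9}; col 7 has {1,4,8,9}; box has {1,2,4,5,9}; anti-diagonal has {1,2,4,5,6,7,9} → only 3 remains.
row 4, column 4 = 2: row 4 has {1,3,4}; col 4 has {1,3,4,5,6,7,8,9}; box has {1,3,4,5,7,8,9}; main diagonal has {1,4,5,7,9} → only 2 remains.
row 6, column 5 = 6: row 6 has {5,7,9}; col 5 has {1,2,3,5,7,8,9}; box has {1,2,3,4,5,7,8,9} → only 6 remains.
row 6, column 7 = 2: row 6 has {5,6,7,9}; col 7 has {1,3,4,8,9}; box has {1,7,9} → only 2 remains.
row 7, column 1 = 5: row 7 has {3,7,8}; col 1 has {1,2,4,7,8}; box has {2,3,4,6,7,8,9} → only 5 remains.
row 7, column 2 = 1: row 7 has {3,5,7,8}; col 2 has {2,4,5,6,9}; box has {2,3,4,5,6,7,8,9} → only 1 remains.
row 7, column 5 = 4: row 7 has {1,3,5,7,8}; col 5 has {1,2,3,5,6,7,8,9}; box has {1,2,3,6,7,8} → only 4 remains.
row 7, column 6 = 9: row 7 has {1,3,4,5,7,8}; col 6 has {1,2,3,4,6,7,8}; box has {1,2,3,4,6,7,8} → only 9 remains.
row 7, column 7 = 6: row 7 has {1,3,4,5,7,8,9}; col 7 has {1,2,3,4,8,9}; box has {1,3,4,5,7,8,9}; main diagonal has {1,2,4,5,7,9} → only 6 remains.
row 7, column 8 = 2: row 7 has {1,3,4,5,6,7,8,9}; col 8 has {1,4,5,7,9}; box has {1,3,4,5,6,7,8,9} → only 2 remains.
row 8, column 6 = 5: row 8 has {1,2,3,4,6,7,8,9}; col 6 has {1,2,3,4,6,7,8,9}; box has {1,2,3,4,6,7,8,9} → only 5 remains.
row 1, column 7 = 7: row 1 has {1,2,3,4,5,6,8,9}; col 7 has {1,2,3,4,6,8,9}; box has {1,2,3,4,5,9} → only 7 remains.

429386751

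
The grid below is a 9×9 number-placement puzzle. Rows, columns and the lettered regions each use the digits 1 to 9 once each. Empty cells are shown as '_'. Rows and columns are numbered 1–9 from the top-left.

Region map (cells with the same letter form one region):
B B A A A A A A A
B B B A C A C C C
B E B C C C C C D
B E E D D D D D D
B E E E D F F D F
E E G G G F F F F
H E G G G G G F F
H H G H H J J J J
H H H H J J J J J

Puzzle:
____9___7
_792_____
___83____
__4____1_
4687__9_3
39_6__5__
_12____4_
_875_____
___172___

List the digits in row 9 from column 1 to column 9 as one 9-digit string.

R5C6 = 1 (sole candidate).
R6C3 = 1 (sole candidate).
R2C6 = 3 (hidden single in row 2).
R1C4 = 4 (sole candidate).
R1C2 = 3 (hidden single in row 1).
R9C2 = 4: row 9 has {1,2,7}; col 2 has {1,3,6,7,8,9}; region has {1,5,8} → only 4 remains.
R1C1 = 2 (hidden single in row 1).
R1C7 = 1 (hidden single in row 1).
R2C1 = 8 (hidden single in row 2).
R3C1 = 1 (hidden single in row 3).
R6C5 = 4 (hidden single in row 6).
R7C1 = 7 (hidden single in row 7).
R7C9 = 6 (hidden single in row 7).
R8C9 = 1 (hidden single in row 8).
R8C5 = 2 (hidden single in row 8).
R5C5 = 5 (sole candidate).
R5C8 = 2 (sole candidate).
R7C5 = 8 (sole candidate).
R7C7 = 3 (sole candidate).
R4C5 = 6 (sole candidate).
R7C4 = 9 (sole candidate).
R7C6 = 5 (sole candidate).
R2C5 = 1 (sole candidate).
R4C1 = 5 (sole candidate).
R4C2 = 2 (sole candidate).
R4C4 = 3 (sole candidate).
R3C2 = 5 (sole candidate).
R3C3 = 6 (sole candidate).
R9C3 = 3: row 9 has {1,2,4,7}; col 3 has {1,2,4,6,7,8,9}; region has {1,2,4,5,7,8} → only 3 remains.
R1C3 = 5 (sole candidate).
R3C7 = 2 (hidden single in row 3).
R6C9 = 2 (hidden single in row 6).
R8C8 = 3 (hidden single in row 8).
R4C7 = 7 (hidden single in column 7).
R9C7 = 8: in column 7, 8 can only go here (every other open cell in that column sees an 8).
R4C9 = 8 (hidden single in column 9).
R4C6 = 9 (sole candidate).
R3C9 = 4 (sole candidate).
R2C9 = 5 (sole candidate).
R3C6 = 7 (sole candidate).
R3C8 = 9 (sole candidate).
R6C6 = 8 (sole candidate).
R6C8 = 7 (sole candidate).
R9C9 = 9: row 9 has {1,2,3,4,7,8}; col 9 has {1,2,3,4,5,6,7,8}; region has {1,2,3,7,8} → only 9 remains.
R1C6 = 6 (sole candidate).
R1C8 = 8 (sole candidate).
R2C8 = 6 (sole candidate).
R8C6 = 4 (sole candidate).
R8C7 = 6 (sole candidate).
R9C1 = 6: row 9 has {1,2,3,4,7,8,9}; col 1 has {1,2,3,4,5,7,8}; region has {1,2,3,4,5,7,8} → only 6 remains.
R9C8 = 5: row 9 has {1,2,3,4,6,7,8,9}; col 8 has {1,2,3,4,6,7,8,9}; region has {1,2,3,4,6,7,8,9} → only 5 remains.

643172859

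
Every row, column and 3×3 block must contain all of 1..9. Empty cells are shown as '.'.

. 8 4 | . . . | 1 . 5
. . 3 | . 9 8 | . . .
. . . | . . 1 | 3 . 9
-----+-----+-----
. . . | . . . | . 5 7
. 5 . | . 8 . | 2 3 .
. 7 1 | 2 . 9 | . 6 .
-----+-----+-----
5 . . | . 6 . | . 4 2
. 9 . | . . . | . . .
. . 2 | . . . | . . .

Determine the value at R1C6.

R1C1 = 9 (hidden single in row 1).
R2C4 = 5 (hidden single in row 2).
R3C3 = 5 (hidden single in row 3).
R3C8 = 8 (hidden single in row 3).
R5C3 = 9 (hidden single in row 5).
R4C7 = 9 (hidden single in row 4).
R6C5 = 5 (hidden single in row 6).
R6C1 = 3 (hidden single in row 6).
R7C4 = 9 (hidden single in row 7).
R7C2 = 1 (hidden single in row 7).
R2C1 = 1 (hidden single in row 2).
R7C6 = 3 (hidden single in row 7).
R8C9 = 3 (hidden single in row 8).
R9C2 = 3 (hidden single in row 9).
R9C8 = 9 (hidden single in row 9).
R4C2 = 4 (hidden single in column 2).
R4C6 = 6 (sole candidate).
R5C1 = 6 (sole candidate).
R4C3 = 8 (sole candidate).
R7C3 = 7 (sole candidate).
R7C7 = 8 (sole candidate).
R8C3 = 6 (sole candidate).
R4C1 = 2 (sole candidate).
R6C7 = 4 (sole candidate).
R6C9 = 8 (sole candidate).
R3C1 = 7 (sole candidate).
R5C9 = 1 (sole candidate).
R9C9 = 6 (sole candidate).
R2C9 = 4 (sole candidate).
R1C4 = 6 (hidden single in row 1).
R3C4 = 4 (sole candidate).
R3C5 = 2 (sole candidate).
R5C4 = 7 (sole candidate).
R5C6 = 4 (sole candidate).
R1C6 = 7: row 1 has {1,4,5,6,8,9}; col 6 has {1,3,4,6,8,9}; box has {1,2,4,5,6,8,9} → only 7 remains.

7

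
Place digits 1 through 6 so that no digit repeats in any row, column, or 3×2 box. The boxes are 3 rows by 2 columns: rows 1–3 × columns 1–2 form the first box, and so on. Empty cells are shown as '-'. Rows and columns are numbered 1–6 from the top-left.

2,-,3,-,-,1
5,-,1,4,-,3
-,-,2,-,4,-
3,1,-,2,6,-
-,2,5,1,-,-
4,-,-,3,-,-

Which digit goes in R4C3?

4

R1C5 = 5: row 1 has {1,2,3}; col 5 has {4,6}; box has {1,3,4} → only 5 remains.
R2C2 = 6: row 2 has {1,3,4,5}; col 2 has {1,2}; box has {2,5} → only 6 remains.
R2C5 = 2: row 2 has {1,3,4,5,6}; col 5 has {4,5,6}; box has {1,3,4,5} → only 2 remains.
R3C1 = 1: row 3 has {2,4}; col 1 has {2,3,4,5}; box has {2,5,6} → only 1 remains.
R3C2 = 3: row 3 has {1,2,4}; col 2 has {1,2,6}; box has {1,2,5,6} → only 3 remains.
R3C6 = 6: row 3 has {1,2,3,4}; col 6 has {1,3}; box has {1,2,3,4,5} → only 6 remains.
R4C3 = 4: row 4 has {1,2,3,6}; col 3 has {1,2,3,5}; box has {1,2,3,5} → only 4 remains.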